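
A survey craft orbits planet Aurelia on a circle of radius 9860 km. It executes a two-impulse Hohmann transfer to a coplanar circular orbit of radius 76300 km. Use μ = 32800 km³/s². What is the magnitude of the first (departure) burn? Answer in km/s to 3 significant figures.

Transfer-ellipse semi-major axis a_t = (r₁ + r₂)/2 = (9860 + 76300)/2 = 43080 km.
On the circular orbit at r = 9860 km, v_c = √(μ/r) = 1.8239 km/s.
Transfer-orbit speed at the same r (vis-viva, a = a_t): v_t = √[μ(2/r − 1/a_t)] = 2.4273 km/s.
Δv₁ = |v_t − v_c| = |2.4273 − 1.8239| = 0.6034 km/s.

Δv₁ = 0.603 km/s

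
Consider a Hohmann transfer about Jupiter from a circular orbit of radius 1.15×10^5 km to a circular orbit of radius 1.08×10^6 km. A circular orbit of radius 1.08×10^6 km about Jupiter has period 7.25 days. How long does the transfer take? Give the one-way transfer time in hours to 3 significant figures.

t = 35.8 hours

From Kepler's third law T² = 4π²r³/μ at r = 1.08×10^6 km, T = 7.25 days = 7.25 × 86400 s = 6.264×10^5 s: μ = 4π²r³/T² = 1.26744×10^8 km³/s².
Semi-major axis of the transfer orbit: a_t = (1.150×10^5 + 1.080×10^6)/2 = 5.975×10^5 km.
Transfer time t = π√(a_t³/μ) = π√((5.975×10^5)³ / 1.26744×10^8) = 1.289×10^5 s.
Converting: 1.289×10^5 s ÷ 3600 s/hour = 35.8 hours.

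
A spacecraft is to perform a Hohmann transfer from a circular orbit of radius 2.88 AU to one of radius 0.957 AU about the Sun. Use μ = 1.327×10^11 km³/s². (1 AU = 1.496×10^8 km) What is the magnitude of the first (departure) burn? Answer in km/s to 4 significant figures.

In km: r₁ = 2.88 × 1.496×10^8 = 4.30848×10^8 km; r₂ = 0.957 × 1.496×10^8 = 1.431672×10^8 km.
The Hohmann ellipse has a_t = (r₁ + r₂)/2 = 2.870076×10^8 km.
Circular speed at r = 4.30848×10^8 km: v_c = √(μ/r) = 17.550 km/s.
Transfer-orbit speed at the same r (vis-viva, a = a_t): v_t = √[μ(2/r − 1/a_t)] = 12.395 km/s.
Δv₁ = |v_t − v_c| = |12.395 − 17.550| = 5.155 km/s.

Δv₁ = 5.155 km/s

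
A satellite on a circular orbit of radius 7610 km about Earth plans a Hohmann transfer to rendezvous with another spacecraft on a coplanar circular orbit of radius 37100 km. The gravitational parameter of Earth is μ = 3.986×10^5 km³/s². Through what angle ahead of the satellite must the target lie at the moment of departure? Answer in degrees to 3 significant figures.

Transfer-ellipse semi-major axis a_t = (r₁ + r₂)/2 = (7610 + 37100)/2 = 22355 km.
Transfer time t = π√(a_t³/μ) = 16632 s.
The target's mean motion on its circular orbit is ω₂ = √(μ/r₂³) = 8.8350×10^-5 rad/s.
Angle swept by the target during transfer: ω₂·t = 1.4694 rad = 84.19°.
The satellite traverses 180° on the transfer ellipse, so the target must lead by 180° − 84.19° = 95.8°.

φ = 95.8°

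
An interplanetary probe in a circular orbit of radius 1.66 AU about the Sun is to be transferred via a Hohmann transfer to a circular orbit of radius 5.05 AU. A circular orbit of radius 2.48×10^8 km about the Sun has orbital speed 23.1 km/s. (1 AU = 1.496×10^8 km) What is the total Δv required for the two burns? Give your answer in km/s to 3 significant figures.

From the circular-orbit relation v² = μ/r at r = 2.48×10^8 km: μ = v²r = (23.1)² × 2.48×10^8 = 1.32335×10^11 km³/s².
In km: r₁ = 1.66 × 1.496×10^8 = 2.48336×10^8 km; r₂ = 5.05 × 1.496×10^8 = 7.5548×10^8 km.
Semi-major axis of the transfer orbit: a_t = (2.48336×10^8 + 7.5548×10^8)/2 = 5.01908×10^8 km.
Circular speed at r₁: v₁ = √(μ/r₁) = √(1.32335×10^11/2.48336×10^8) = 23.0844 km/s.
On the transfer ellipse at r₁, v² = μ(2/r − 1/a) gives v_p = √[μ(2/r₁ − 1/a_t)] = 28.3216 km/s.
First burn Δv₁ = |v_p − v₁| = 5.2372 km/s.
Circular speed at r₂: v₂ = √(μ/r₂) = 13.2351 km/s.
Transfer-orbit speed at r₂: v_a = √[μ(2/r₂ − 1/a_t)] = 9.30967 km/s.
Second burn Δv₂ = |v₂ − v_a| = 3.9254 km/s.
Δv = Δv₁ + Δv₂ = 5.2372 + 3.9254 = 9.163 km/s.

Δv = 9.16 km/s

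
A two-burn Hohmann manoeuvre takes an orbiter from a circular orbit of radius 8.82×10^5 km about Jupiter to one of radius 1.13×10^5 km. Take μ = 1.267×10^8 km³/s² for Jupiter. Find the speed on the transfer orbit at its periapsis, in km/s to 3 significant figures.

v = 44.6 km/s

Transfer-ellipse semi-major axis a_t = (r₁ + r₂)/2 = (8.820×10^5 + 1.130×10^5)/2 = 4.975×10^5 km.
The periapsis of the transfer ellipse is at r = 1.130×10^5 km.
Applying v² = μ(2/r − 1/a_t): v = 44.58 km/s.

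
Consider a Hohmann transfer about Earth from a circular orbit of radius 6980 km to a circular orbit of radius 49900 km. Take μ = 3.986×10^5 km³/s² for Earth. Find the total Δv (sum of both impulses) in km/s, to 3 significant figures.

Δv = 3.88 km/s

Semi-major axis of the transfer orbit: a_t = (6980 + 49900)/2 = 28440 km.
At r₁ the circular-orbit speed is v₁ = √(μ/r₁) = 7.557 km/s.
Transfer-orbit speed at r₁ (v² = μ(2/r − 1/a)): v_p = √[μ(2/r₁ − 1/a_t)] = 10.01 km/s.
First burn Δv₁ = |v_p − v₁| = 2.453 km/s.
At r₂, v₂ = √(μ/r₂) = 2.826 km/s.
Transfer-orbit speed at r₂: v_a = √[μ(2/r₂ − 1/a_t)] = 1.400 km/s.
Second burn Δv₂ = |v₂ − v_a| = 1.426 km/s.
Δv = Δv₁ + Δv₂ = 2.453 + 1.426 = 3.879 km/s.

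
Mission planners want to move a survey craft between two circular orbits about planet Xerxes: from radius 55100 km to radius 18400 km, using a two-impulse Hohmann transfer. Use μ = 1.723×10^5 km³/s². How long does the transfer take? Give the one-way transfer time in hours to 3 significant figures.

Transfer-ellipse semi-major axis a_t = (r₁ + r₂)/2 = (55100 + 18400)/2 = 36750 km.
Transfer time t = π√(a_t³/μ) = π√((36750)³ / 1.723×10^5) = 53320 s.
Converting: 53320 s ÷ 3600 s/hour = 14.8 hours.

t = 14.8 hours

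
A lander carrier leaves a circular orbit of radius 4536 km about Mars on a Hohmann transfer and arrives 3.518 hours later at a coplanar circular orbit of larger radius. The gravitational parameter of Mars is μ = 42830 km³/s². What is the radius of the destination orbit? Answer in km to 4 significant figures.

Transfer time t = 3.518 hours = 12664.8 s, and t = π√(a_t³/μ).
So a_t = (μ t²/π²)^(1/3) = (42830 × (12664.8)² / π²)^(1/3) = 8862.3 km.
Since a_t = (r₁ + r₂)/2, r₂ = 2a_t − r₁ = 2×8862.3 − 4536 = 13188.6 km.

r₂ = 13190 km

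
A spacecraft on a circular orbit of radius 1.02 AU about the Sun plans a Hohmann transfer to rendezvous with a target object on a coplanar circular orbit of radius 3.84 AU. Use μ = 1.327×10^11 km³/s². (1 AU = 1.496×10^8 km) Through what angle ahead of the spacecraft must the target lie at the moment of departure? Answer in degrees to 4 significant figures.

In km: r₁ = 1.02 × 1.496×10^8 = 1.52592×10^8 km; r₂ = 3.84 × 1.496×10^8 = 5.74464×10^8 km.
The Hohmann ellipse has a_t = (r₁ + r₂)/2 = 3.63528×10^8 km.
Transfer time t = π√(a_t³/μ) = 5.9775×10^7 s.
The target's mean motion on its circular orbit is ω₂ = √(μ/r₂³) = 2.6457×10^-8 rad/s.
Angle swept by the target during transfer: ω₂·t = 1.5815 rad = 90.61°.
Arrival is 180° from departure on the ellipse, so φ = 180° − 90.61° = 89.39°.

φ = 89.39°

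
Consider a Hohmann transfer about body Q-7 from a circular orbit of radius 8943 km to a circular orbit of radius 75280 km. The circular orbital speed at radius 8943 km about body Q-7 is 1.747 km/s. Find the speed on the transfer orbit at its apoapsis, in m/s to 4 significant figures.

v = 277.5 m/s

From the circular-orbit relation v² = μ/r at r = 8943 km: μ = v²r = (1.747)² × 8943 = 27294.1 km³/s².
Semi-major axis of the transfer orbit: a_t = (8943 + 75280)/2 = 42111.5 km.
At apoapsis, r = 75280 km.
Vis-viva: v = √[μ(2/r − 1/a_t)] = √[27294.1 × (2/75280 − 1/42111.5)] = 0.2775 km/s.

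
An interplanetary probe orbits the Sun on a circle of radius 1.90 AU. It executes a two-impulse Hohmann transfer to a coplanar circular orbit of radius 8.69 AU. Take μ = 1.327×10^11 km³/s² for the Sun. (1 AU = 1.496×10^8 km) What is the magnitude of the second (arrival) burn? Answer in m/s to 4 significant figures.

In km: r₁ = 1.90 × 1.496×10^8 = 2.8424×10^8 km; r₂ = 8.69 × 1.496×10^8 = 1.300024×10^9 km.
The Hohmann ellipse has a_t = (r₁ + r₂)/2 = 7.92132×10^8 km.
On the circular orbit at r = 1.300024×10^9 km, v_c = √(μ/r) = 10.103 km/s.
Vis-viva on the transfer ellipse at r = 1.300024×10^9 km gives v_t = √[μ(2/r − 1/a_t)] = 6.0521 km/s.
Δv₂ = |v_t − v_c| = |6.0521 − 10.103| = 4.051 km/s.

Δv₂ = 4051 m/s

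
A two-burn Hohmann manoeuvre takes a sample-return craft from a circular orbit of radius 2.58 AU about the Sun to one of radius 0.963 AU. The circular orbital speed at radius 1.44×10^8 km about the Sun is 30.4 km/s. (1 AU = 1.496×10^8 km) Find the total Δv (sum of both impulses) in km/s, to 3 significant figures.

From the circular-orbit relation v² = μ/r at r = 1.44×10^8 km: μ = v²r = (30.4)² × 1.44×10^8 = 1.33079×10^11 km³/s².
In km: r₁ = 2.58 × 1.496×10^8 = 3.85968×10^8 km; r₂ = 0.963 × 1.496×10^8 = 1.440648×10^8 km.
Semi-major axis of the transfer orbit: a_t = (3.85968×10^8 + 1.440648×10^8)/2 = 2.650164×10^8 km.
At r₁ the circular-orbit speed is v₁ = √(μ/r₁) = 18.569 km/s.
On the transfer ellipse at r₁, vis-viva gives v_a = √[μ(2/r₁ − 1/a_t)] = 13.691 km/s.
First burn Δv₁ = |v_a − v₁| = 4.878 km/s.
At r₂, v₂ = √(μ/r₂) = 30.393 km/s.
Transfer-orbit speed at r₂: v_p = √[μ(2/r₂ − 1/a_t)] = 36.679 km/s.
Second burn Δv₂ = |v₂ − v_p| = 6.286 km/s.
Total Δv = Δv₁ + Δv₂ = 11.16 km/s.

Δv = 11.2 km/s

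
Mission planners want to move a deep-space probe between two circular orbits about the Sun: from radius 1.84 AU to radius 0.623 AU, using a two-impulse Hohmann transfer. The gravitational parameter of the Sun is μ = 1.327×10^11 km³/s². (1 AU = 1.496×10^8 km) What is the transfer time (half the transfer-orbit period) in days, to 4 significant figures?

In km: r₁ = 1.84 × 1.496×10^8 = 2.75264×10^8 km; r₂ = 0.623 × 1.496×10^8 = 9.32008×10^7 km.
Semi-major axis of the transfer orbit: a_t = (2.75264×10^8 + 9.32008×10^7)/2 = 1.842324×10^8 km.
Half the transfer-orbit period gives t = π√(a_t³/μ) = 2.1566×10^7 s.
Converting: 2.1566×10^7 s ÷ 86400 s/day = 249.6 days.

t = 249.6 days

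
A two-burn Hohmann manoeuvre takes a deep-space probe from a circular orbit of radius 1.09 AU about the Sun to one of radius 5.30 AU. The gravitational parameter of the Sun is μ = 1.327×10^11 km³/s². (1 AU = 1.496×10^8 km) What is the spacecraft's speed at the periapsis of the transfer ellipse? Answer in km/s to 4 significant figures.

v = 36.74 km/s

In km: r₁ = 1.09 × 1.496×10^8 = 1.63064×10^8 km; r₂ = 5.30 × 1.496×10^8 = 7.9288×10^8 km.
Transfer-ellipse semi-major axis a_t = (r₁ + r₂)/2 = (1.63064×10^8 + 7.9288×10^8)/2 = 4.77972×10^8 km.
At periapsis, r = 1.63064×10^8 km.
Applying v² = μ(2/r − 1/a_t): v = 36.74 km/s.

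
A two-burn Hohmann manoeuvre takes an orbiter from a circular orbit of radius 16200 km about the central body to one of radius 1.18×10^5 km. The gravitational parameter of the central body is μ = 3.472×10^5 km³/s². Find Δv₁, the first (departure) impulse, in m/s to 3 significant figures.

Semi-major axis of the transfer orbit: a_t = (16200 + 1.180×10^5)/2 = 67100 km.
Circular speed at r = 16200 km: v_c = √(μ/r) = 4.629 km/s.
Vis-viva on the transfer ellipse at r = 16200 km gives v_t = √[μ(2/r − 1/a_t)] = 6.139 km/s.
Δv₁ = |v_t − v_c| = |6.139 − 4.629| = 1.510 km/s.

Δv₁ = 1510 m/s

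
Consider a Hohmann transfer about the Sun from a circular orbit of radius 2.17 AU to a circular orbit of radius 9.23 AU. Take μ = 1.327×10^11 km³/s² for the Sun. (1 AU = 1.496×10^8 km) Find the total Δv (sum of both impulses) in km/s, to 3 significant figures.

Δv = 9.26 km/s

In km: r₁ = 2.17 × 1.496×10^8 = 3.24632×10^8 km; r₂ = 9.23 × 1.496×10^8 = 1.380808×10^9 km.
The Hohmann ellipse has a_t = (r₁ + r₂)/2 = 8.5272×10^8 km.
At r₁ the circular-orbit speed is v₁ = √(μ/r₁) = 20.21807 km/s.
On the transfer ellipse at r₁, vis-viva equation gives v_p = √[μ(2/r₁ − 1/a_t)] = 25.72783 km/s.
First burn Δv₁ = |v_p − v₁| = 5.5098 km/s.
Circular speed at r₂: v₂ = √(μ/r₂) = 9.8032 km/s.
Transfer-orbit speed at r₂: v_a = √[μ(2/r₂ − 1/a_t)] = 6.0487 km/s.
Second burn Δv₂ = |v₂ − v_a| = 3.7545 km/s.
Total Δv = Δv₁ + Δv₂ = 9.264 km/s.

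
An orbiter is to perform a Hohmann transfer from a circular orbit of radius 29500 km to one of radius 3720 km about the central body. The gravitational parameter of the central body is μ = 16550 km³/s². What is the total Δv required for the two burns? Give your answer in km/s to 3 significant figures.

The Hohmann ellipse has a_t = (r₁ + r₂)/2 = 16610 km.
At r₁ the circular-orbit speed is v₁ = √(μ/r₁) = 0.7490 km/s.
Transfer-orbit speed at r₁ (v² = μ(2/r − 1/a)): v_a = √[μ(2/r₁ − 1/a_t)] = 0.3545 km/s.
First burn Δv₁ = |v_a − v₁| = 0.3945 km/s.
Circular speed at r₂: v₂ = √(μ/r₂) = 2.10925 km/s.
Transfer-orbit speed at r₂: v_p = √[μ(2/r₂ − 1/a_t)] = 2.81095 km/s.
Second burn Δv₂ = |v₂ − v_p| = 0.7017 km/s.
Total Δv = Δv₁ + Δv₂ = 1.096 km/s.

Δv = 1.10 km/s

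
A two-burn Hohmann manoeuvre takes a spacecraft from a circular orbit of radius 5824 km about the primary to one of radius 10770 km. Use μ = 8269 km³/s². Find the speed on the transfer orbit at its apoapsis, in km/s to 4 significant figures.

Transfer-ellipse semi-major axis a_t = (r₁ + r₂)/2 = (5824 + 10770)/2 = 8297 km.
The apoapsis of the transfer ellipse is at r = 10770 km.
Vis-viva: v = √[μ(2/r − 1/a_t)] = √[8269 × (2/10770 − 1/8297)] = 0.7341 km/s.

v = 0.7341 km/s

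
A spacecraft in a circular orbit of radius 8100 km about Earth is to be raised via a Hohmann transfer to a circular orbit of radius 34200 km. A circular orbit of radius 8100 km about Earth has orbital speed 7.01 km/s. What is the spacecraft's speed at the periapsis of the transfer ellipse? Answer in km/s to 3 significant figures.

From the circular-orbit relation v² = μ/r at r = 8100 km: μ = v²r = (7.01)² × 8100 = 3.98035×10^5 km³/s².
Semi-major axis of the transfer orbit: a_t = (8100 + 34200)/2 = 21150 km.
At periapsis, r = 8100 km.
Vis-viva: v = √[μ(2/r − 1/a_t)] = √[3.98035×10^5 × (2/8100 − 1/21150)] = 8.914 km/s.

v = 8.91 km/s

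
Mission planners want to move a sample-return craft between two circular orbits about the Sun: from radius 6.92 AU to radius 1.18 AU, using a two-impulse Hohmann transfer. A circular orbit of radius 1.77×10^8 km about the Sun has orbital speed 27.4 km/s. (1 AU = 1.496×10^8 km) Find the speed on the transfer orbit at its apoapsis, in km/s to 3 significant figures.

From the circular-orbit relation v² = μ/r at r = 1.77×10^8 km: μ = v²r = (27.4)² × 1.77×10^8 = 1.32885×10^11 km³/s².
In km: r₁ = 6.92 × 1.496×10^8 = 1.035232×10^9 km; r₂ = 1.18 × 1.496×10^8 = 1.76528×10^8 km.
The Hohmann ellipse has a_t = (r₁ + r₂)/2 = 6.0588×10^8 km.
At apoapsis, r = 1.035232×10^9 km.
Vis-viva: v = √[μ(2/r − 1/a_t)] = √[1.32885×10^11 × (2/1.035232×10^9 − 1/6.0588×10^8)] = 6.115 km/s.

v = 6.12 km/s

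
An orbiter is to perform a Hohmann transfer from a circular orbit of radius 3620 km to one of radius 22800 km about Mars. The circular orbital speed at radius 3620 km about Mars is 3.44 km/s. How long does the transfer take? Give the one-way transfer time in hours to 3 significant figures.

t = 6.40 hours

From the circular-orbit relation v² = μ/r at r = 3620 km: μ = v²r = (3.44)² × 3620 = 42837.6 km³/s².
The Hohmann ellipse has a_t = (r₁ + r₂)/2 = 13210 km.
Transfer time t = π√(a_t³/μ) = π√((13210)³ / 42837.6) = 23050 s.
Converting: 23050 s ÷ 3600 s/hour = 6.40 hours.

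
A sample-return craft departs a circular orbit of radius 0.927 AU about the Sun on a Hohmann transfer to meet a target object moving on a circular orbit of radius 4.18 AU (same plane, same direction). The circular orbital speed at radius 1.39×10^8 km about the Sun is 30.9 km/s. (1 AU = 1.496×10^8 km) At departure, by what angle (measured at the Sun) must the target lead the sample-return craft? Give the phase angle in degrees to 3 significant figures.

φ = 94.1°

From the circular-orbit relation v² = μ/r at r = 1.39×10^8 km: μ = v²r = (30.9)² × 1.39×10^8 = 1.32719×10^11 km³/s².
In km: r₁ = 0.927 × 1.496×10^8 = 1.386792×10^8 km; r₂ = 4.18 × 1.496×10^8 = 6.25328×10^8 km.
Transfer-ellipse semi-major axis a_t = (r₁ + r₂)/2 = (1.386792×10^8 + 6.25328×10^8)/2 = 3.820036×10^8 km.
The half-period of the transfer ellipse is t = π√(a_t³/μ) = 6.439×10^7 s.
Target angular speed ω₂ = √(μ/r₂³) = 2.330×10^-8 rad/s.
Angle swept by the target during transfer: ω₂·t = 1.500 rad = 85.94°.
The sample-return craft traverses 180° on the transfer ellipse, so the target must lead by 180° − 85.94° = 94.1°.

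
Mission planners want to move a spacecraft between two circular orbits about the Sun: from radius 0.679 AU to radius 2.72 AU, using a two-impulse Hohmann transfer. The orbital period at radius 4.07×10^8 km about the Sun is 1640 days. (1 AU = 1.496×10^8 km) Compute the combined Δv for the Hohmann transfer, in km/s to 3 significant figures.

Δv = 16.2 km/s

From Kepler's third law T² = 4π²r³/μ at r = 4.07×10^8 km, T = 1640 days = 1640 × 86400 s = 1.41696×10^8 s: μ = 4π²r³/T² = 1.32565×10^11 km³/s².
In km: r₁ = 0.679 × 1.496×10^8 = 1.015784×10^8 km; r₂ = 2.72 × 1.496×10^8 = 4.06912×10^8 km.
Transfer-ellipse semi-major axis a_t = (r₁ + r₂)/2 = (1.015784×10^8 + 4.06912×10^8)/2 = 2.542452×10^8 km.
At r₁ the circular-orbit speed is v₁ = √(μ/r₁) = 36.125 km/s.
Transfer-orbit speed at r₁ (vis-viva): v_p = √[μ(2/r₁ − 1/a_t)] = 45.702 km/s.
First burn Δv₁ = |v_p − v₁| = 9.577 km/s.
Circular speed at r₂: v₂ = √(μ/r₂) = 18.0494 km/s.
Transfer-orbit speed at r₂: v_a = √[μ(2/r₂ − 1/a_t)] = 11.4087 km/s.
Second burn Δv₂ = |v₂ − v_a| = 6.641 km/s.
Total Δv = Δv₁ + Δv₂ = 16.22 km/s.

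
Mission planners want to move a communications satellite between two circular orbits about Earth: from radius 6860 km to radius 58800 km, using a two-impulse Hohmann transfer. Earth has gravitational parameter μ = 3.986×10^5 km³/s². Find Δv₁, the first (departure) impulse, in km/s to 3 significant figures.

Semi-major axis of the transfer orbit: a_t = (6860 + 58800)/2 = 32830 km.
On the circular orbit at r = 6860 km, v_c = √(μ/r) = 7.62266 km/s.
Vis-viva on the transfer ellipse at r = 6860 km gives v_t = √[μ(2/r − 1/a_t)] = 10.2014 km/s.
Δv₁ = |v_t − v_c| = |10.2014 − 7.62266| = 2.579 km/s.

Δv₁ = 2.58 km/s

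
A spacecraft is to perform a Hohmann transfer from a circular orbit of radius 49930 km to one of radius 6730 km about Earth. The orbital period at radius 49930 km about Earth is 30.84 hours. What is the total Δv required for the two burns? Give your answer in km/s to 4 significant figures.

From Kepler's third law T² = 4π²r³/μ at r = 49930 km, T = 30.84 hours = 30.84 × 3600 s = 1.11024×10^5 s: μ = 4π²r³/T² = 3.98667×10^5 km³/s².
The Hohmann ellipse has a_t = (r₁ + r₂)/2 = 28330 km.
At r₁ the circular-orbit speed is v₁ = √(μ/r₁) = 2.8257 km/s.
On the transfer ellipse at r₁, v² = μ(2/r − 1/a) gives v_a = √[μ(2/r₁ − 1/a_t)] = 1.3772 km/s.
First burn Δv₁ = |v_a − v₁| = 1.4485 km/s.
Circular speed at r₂: v₂ = √(μ/r₂) = 7.69658 km/s.
Transfer-orbit speed at r₂: v_p = √[μ(2/r₂ − 1/a_t)] = 10.2178 km/s.
Second burn Δv₂ = |v₂ − v_p| = 2.5212 km/s.
Total Δv = Δv₁ + Δv₂ = 3.970 km/s.

Δv = 3.970 km/s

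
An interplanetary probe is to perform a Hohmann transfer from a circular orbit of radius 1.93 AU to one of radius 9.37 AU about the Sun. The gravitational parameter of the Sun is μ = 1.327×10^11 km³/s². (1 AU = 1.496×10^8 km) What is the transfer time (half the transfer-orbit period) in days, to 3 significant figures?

t = 2450 days

In km: r₁ = 1.93 × 1.496×10^8 = 2.88728×10^8 km; r₂ = 9.37 × 1.496×10^8 = 1.401752×10^9 km.
Semi-major axis of the transfer orbit: a_t = (2.88728×10^8 + 1.401752×10^9)/2 = 8.4524×10^8 km.
By Kepler's third law the transfer-orbit period is T = 2π√(a_t³/μ), so t = T/2 = 2.119×10^8 s.
Converting: 2.119×10^8 s ÷ 86400 s/day = 2450 days.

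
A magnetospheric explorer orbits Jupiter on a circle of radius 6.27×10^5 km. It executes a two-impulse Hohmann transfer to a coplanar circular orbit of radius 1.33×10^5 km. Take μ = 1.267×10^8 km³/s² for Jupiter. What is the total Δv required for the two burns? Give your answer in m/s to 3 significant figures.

Semi-major axis of the transfer orbit: a_t = (6.270×10^5 + 1.330×10^5)/2 = 3.800×10^5 km.
At r₁ the circular-orbit speed is v₁ = √(μ/r₁) = 14.215 km/s.
On the transfer ellipse at r₁, vis-viva equation gives v_a = √[μ(2/r₁ − 1/a_t)] = 8.4099 km/s.
First burn Δv₁ = |v_a − v₁| = 5.805 km/s.
At r₂, v₂ = √(μ/r₂) = 30.8647 km/s.
Transfer-orbit speed at r₂: v_p = √[μ(2/r₂ − 1/a_t)] = 39.6465 km/s.
Second burn Δv₂ = |v₂ − v_p| = 8.782 km/s.
Total Δv = Δv₁ + Δv₂ = 14.59 km/s.

Δv = 14600 m/s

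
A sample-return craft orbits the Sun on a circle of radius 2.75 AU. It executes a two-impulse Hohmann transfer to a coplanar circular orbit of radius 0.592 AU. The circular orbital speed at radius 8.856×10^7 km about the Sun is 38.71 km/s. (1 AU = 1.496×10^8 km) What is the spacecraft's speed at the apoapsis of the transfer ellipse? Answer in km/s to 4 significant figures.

From the circular-orbit relation v² = μ/r at r = 8.856×10^7 km: μ = v²r = (38.71)² × 8.856×10^7 = 1.32704×10^11 km³/s².
In km: r₁ = 2.75 × 1.496×10^8 = 4.114×10^8 km; r₂ = 0.592 × 1.496×10^8 = 8.85632×10^7 km.
Semi-major axis of the transfer orbit: a_t = (4.114×10^8 + 8.85632×10^7)/2 = 2.499816×10^8 km.
The apoapsis of the transfer ellipse is at r = 4.114×10^8 km.
From the vis-viva equation, v = √[μ(2/r − 1/a_t)] = 10.69 km/s.

v = 10.69 km/s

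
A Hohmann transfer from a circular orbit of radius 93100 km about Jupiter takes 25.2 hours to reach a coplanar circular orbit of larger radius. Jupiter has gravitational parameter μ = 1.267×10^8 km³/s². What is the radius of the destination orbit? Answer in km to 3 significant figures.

r₂ = 8.52×10^5 km

Transfer time t = 25.2 hours = 90720 s, and t = π√(a_t³/μ).
So a_t = (μ t²/π²)^(1/3) = (1.267×10^8 × (90720)² / π²)^(1/3) = 4.7275×10^5 km.
Since a_t = (r₁ + r₂)/2, r₂ = 2a_t − r₁ = 2×4.7275×10^5 − 93100 = 8.524×10^5 km.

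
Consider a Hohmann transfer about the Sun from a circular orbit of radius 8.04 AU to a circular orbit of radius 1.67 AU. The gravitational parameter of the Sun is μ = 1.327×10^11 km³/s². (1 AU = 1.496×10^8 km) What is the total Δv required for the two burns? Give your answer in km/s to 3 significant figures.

In km: r₁ = 8.04 × 1.496×10^8 = 1.202784×10^9 km; r₂ = 1.67 × 1.496×10^8 = 2.49832×10^8 km.
Transfer-ellipse semi-major axis a_t = (r₁ + r₂)/2 = (1.202784×10^9 + 2.49832×10^8)/2 = 7.26308×10^8 km.
Circular speed at r₁: v₁ = √(μ/r₁) = √(1.327×10^11/1.202784×10^9) = 10.5037 km/s.
Transfer-orbit speed at r₁ (v² = μ(2/r − 1/a)): v_a = √[μ(2/r₁ − 1/a_t)] = 6.16035 km/s.
First burn Δv₁ = |v_a − v₁| = 4.343 km/s.
Circular speed at r₂: v₂ = √(μ/r₂) = 23.047 km/s.
Transfer-orbit speed at r₂: v_p = √[μ(2/r₂ − 1/a_t)] = 29.658 km/s.
Second burn Δv₂ = |v₂ − v_p| = 6.611 km/s.
Δv = Δv₁ + Δv₂ = 4.343 + 6.611 = 10.95 km/s.

Δv = 11.0 km/s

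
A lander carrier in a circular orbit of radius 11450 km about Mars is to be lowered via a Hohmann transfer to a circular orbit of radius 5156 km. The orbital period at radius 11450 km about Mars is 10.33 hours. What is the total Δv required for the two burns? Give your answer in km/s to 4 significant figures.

Δv = 0.9126 km/s

From Kepler's third law T² = 4π²r³/μ at r = 11450 km, T = 10.33 hours = 10.33 × 3600 s = 37188 s: μ = 4π²r³/T² = 42851.9 km³/s².
The Hohmann ellipse has a_t = (r₁ + r₂)/2 = 8303 km.
At r₁ the circular-orbit speed is v₁ = √(μ/r₁) = 1.9346 km/s.
Transfer-orbit speed at r₁ (vis-viva): v_a = √[μ(2/r₁ − 1/a_t)] = 1.5245 km/s.
First burn Δv₁ = |v_a − v₁| = 0.4101 km/s.
Circular speed at r₂: v₂ = √(μ/r₂) = 2.8829 km/s.
Transfer-orbit speed at r₂: v_p = √[μ(2/r₂ − 1/a_t)] = 3.3854 km/s.
Second burn Δv₂ = |v₂ − v_p| = 0.5025 km/s.
Total Δv = Δv₁ + Δv₂ = 0.9126 km/s.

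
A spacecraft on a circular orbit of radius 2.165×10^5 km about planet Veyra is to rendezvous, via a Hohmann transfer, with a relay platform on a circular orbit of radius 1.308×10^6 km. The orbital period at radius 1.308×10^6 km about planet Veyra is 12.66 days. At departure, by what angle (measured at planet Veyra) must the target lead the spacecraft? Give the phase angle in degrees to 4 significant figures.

φ = 99.92°

From Kepler's third law T² = 4π²r³/μ at r = 1.308×10^6 km, T = 12.66 days = 12.66 × 86400 s = 1.093824×10^6 s: μ = 4π²r³/T² = 7.38394×10^7 km³/s².
Transfer-ellipse semi-major axis a_t = (r₁ + r₂)/2 = (2.165×10^5 + 1.308×10^6)/2 = 7.6225×10^5 km.
The half-period of the transfer ellipse is t = π√(a_t³/μ) = 2.4331×10^5 s.
Target angular speed ω₂ = √(μ/r₂³) = 5.7442×10^-6 rad/s.
Angle swept by the target during transfer: ω₂·t = 1.3976 rad = 80.08°.
Arrival is 180° from departure on the ellipse, so φ = 180° − 80.08° = 99.92°.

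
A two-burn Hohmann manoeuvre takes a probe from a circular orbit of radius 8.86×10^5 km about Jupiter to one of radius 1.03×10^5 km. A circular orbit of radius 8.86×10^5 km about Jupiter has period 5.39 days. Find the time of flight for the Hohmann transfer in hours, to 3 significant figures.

t = 27.0 hours

From Kepler's third law T² = 4π²r³/μ at r = 8.86×10^5 km, T = 5.39 days = 5.39 × 86400 s = 4.65696×10^5 s: μ = 4π²r³/T² = 1.26606×10^8 km³/s².
The Hohmann ellipse has a_t = (r₁ + r₂)/2 = 4.945×10^5 km.
By Kepler's third law the transfer-orbit period is T = 2π√(a_t³/μ), so t = T/2 = 97090 s.
Converting: 97090 s ÷ 3600 s/hour = 27.0 hours.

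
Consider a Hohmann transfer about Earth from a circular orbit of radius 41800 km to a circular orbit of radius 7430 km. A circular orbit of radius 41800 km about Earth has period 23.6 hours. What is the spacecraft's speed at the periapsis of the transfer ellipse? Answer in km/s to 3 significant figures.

v = 9.55 km/s

From Kepler's third law T² = 4π²r³/μ at r = 41800 km, T = 23.6 hours = 23.6 × 3600 s = 84960 s: μ = 4π²r³/T² = 3.99447×10^5 km³/s².
Transfer-ellipse semi-major axis a_t = (r₁ + r₂)/2 = (41800 + 7430)/2 = 24615 km.
The periapsis of the transfer ellipse is at r = 7430 km.
Applying v² = μ(2/r − 1/a_t): v = 9.555 km/s.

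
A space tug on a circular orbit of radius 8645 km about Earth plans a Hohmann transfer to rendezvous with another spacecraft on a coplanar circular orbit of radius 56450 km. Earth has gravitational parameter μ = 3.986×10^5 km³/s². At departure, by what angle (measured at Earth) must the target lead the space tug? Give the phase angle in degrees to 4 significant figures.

φ = 101.2°

Semi-major axis of the transfer orbit: a_t = (8645 + 56450)/2 = 32547.5 km.
The half-period of the transfer ellipse is t = π√(a_t³/μ) = 29220 s.
The target's mean motion on its circular orbit is ω₂ = √(μ/r₂³) = 4.707×10^-5 rad/s.
Angle swept by the target during transfer: ω₂·t = 1.3754 rad = 78.80°.
Arrival is 180° from departure on the ellipse, so φ = 180° − 78.80° = 101.2°.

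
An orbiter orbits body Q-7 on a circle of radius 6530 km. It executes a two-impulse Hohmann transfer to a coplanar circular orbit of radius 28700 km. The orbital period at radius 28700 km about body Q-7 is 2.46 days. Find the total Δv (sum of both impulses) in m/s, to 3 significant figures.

From Kepler's third law T² = 4π²r³/μ at r = 28700 km, T = 2.46 days = 2.46 × 86400 s = 2.12544×10^5 s: μ = 4π²r³/T² = 20658.9 km³/s².
Transfer-ellipse semi-major axis a_t = (r₁ + r₂)/2 = (6530 + 28700)/2 = 17615 km.
At r₁ the circular-orbit speed is v₁ = √(μ/r₁) = 1.7786778 km/s.
Transfer-orbit speed at r₁ (v² = μ(2/r − 1/a)): v_p = √[μ(2/r₁ − 1/a_t)] = 2.2703714 km/s.
First burn Δv₁ = |v_p − v₁| = 0.491694 km/s.
At r₂, v₂ = √(μ/r₂) = 0.848424 km/s.
Transfer-orbit speed at r₂: v_a = √[μ(2/r₂ − 1/a_t)] = 0.516569 km/s.
Second burn Δv₂ = |v₂ − v_a| = 0.331855 km/s.
Total Δv = Δv₁ + Δv₂ = 0.8235 km/s.

Δv = 824 m/s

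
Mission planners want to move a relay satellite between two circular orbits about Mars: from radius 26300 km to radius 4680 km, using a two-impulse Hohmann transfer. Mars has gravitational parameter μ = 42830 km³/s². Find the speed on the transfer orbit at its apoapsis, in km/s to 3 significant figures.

Semi-major axis of the transfer orbit: a_t = (26300 + 4680)/2 = 15490 km.
The apoapsis of the transfer ellipse is at r = 26300 km.
From the vis-viva equation, v = √[μ(2/r − 1/a_t)] = 0.7014 km/s.

v = 0.701 km/s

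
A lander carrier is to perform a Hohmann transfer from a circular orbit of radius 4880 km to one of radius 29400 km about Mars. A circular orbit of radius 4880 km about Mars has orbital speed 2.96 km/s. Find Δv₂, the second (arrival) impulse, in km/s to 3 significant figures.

From the circular-orbit relation v² = μ/r at r = 4880 km: μ = v²r = (2.96)² × 4880 = 42756.6 km³/s².
Semi-major axis of the transfer orbit: a_t = (4880 + 29400)/2 = 17140 km.
On the circular orbit at r = 29400 km, v_c = √(μ/r) = 1.206 km/s.
Vis-viva on the transfer ellipse at r = 29400 km gives v_t = √[μ(2/r − 1/a_t)] = 0.6435 km/s.
Δv₂ = |v_t − v_c| = |0.6435 − 1.206| = 0.5625 km/s.

Δv₂ = 0.562 km/s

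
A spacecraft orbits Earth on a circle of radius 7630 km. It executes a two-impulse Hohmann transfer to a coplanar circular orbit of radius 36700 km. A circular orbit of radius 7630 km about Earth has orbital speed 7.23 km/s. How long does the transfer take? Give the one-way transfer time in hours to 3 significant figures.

t = 4.56 hours

From the circular-orbit relation v² = μ/r at r = 7630 km: μ = v²r = (7.23)² × 7630 = 3.98842×10^5 km³/s².
The Hohmann ellipse has a_t = (r₁ + r₂)/2 = 22165 km.
Half the transfer-orbit period gives t = π√(a_t³/μ) = 16420 s.
Converting: 16420 s ÷ 3600 s/hour = 4.56 hours.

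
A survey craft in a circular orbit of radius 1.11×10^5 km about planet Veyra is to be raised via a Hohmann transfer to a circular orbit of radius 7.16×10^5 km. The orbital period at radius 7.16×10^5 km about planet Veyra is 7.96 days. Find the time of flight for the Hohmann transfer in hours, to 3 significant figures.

t = 41.9 hours

From Kepler's third law T² = 4π²r³/μ at r = 7.16×10^5 km, T = 7.96 days = 7.96 × 86400 s = 6.87744×10^5 s: μ = 4π²r³/T² = 3.06369×10^7 km³/s².
Semi-major axis of the transfer orbit: a_t = (1.110×10^5 + 7.160×10^5)/2 = 4.135×10^5 km.
By Kepler's third law the transfer-orbit period is T = 2π√(a_t³/μ), so t = T/2 = 1.509×10^5 s.
Converting: 1.509×10^5 s ÷ 3600 s/hour = 41.9 hours.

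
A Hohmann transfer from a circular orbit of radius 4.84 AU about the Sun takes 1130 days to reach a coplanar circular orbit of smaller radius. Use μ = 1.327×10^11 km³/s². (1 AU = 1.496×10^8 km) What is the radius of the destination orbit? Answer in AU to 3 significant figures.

In km: r₁ = 4.84 × 1.496×10^8 = 7.24064×10^8 km.
Transfer time t = 1130 days = 9.7632×10^7 s, and t = π√(a_t³/μ).
So a_t = (μ t²/π²)^(1/3) = (1.327×10^11 × (9.7632×10^7)² / π²)^(1/3) = 5.0418×10^8 km.
Since a_t = (r₁ + r₂)/2, r₂ = 2a_t − r₁ = 2×5.0418×10^8 − 7.24064×10^8 = 2.84296×10^8 km.
In AU: r₂ = 2.84296×10^8 / 1.496×10^8 = 1.90 AU.

r₂ = 1.90 AU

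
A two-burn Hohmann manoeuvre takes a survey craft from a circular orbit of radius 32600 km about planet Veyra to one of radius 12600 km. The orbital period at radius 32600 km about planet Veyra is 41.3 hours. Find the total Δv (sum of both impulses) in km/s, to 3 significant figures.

From Kepler's third law T² = 4π²r³/μ at r = 32600 km, T = 41.3 hours = 41.3 × 3600 s = 1.4868×10^5 s: μ = 4π²r³/T² = 61873.9 km³/s².
Semi-major axis of the transfer orbit: a_t = (32600 + 12600)/2 = 22600 km.
At r₁ the circular-orbit speed is v₁ = √(μ/r₁) = 1.378 km/s.
On the transfer ellipse at r₁, vis-viva equation gives v_a = √[μ(2/r₁ − 1/a_t)] = 1.029 km/s.
First burn Δv₁ = |v_a − v₁| = 0.3490 km/s.
At r₂, v₂ = √(μ/r₂) = 2.2160 km/s.
Transfer-orbit speed at r₂: v_p = √[μ(2/r₂ − 1/a_t)] = 2.6615 km/s.
Second burn Δv₂ = |v₂ − v_p| = 0.4455 km/s.
Total Δv = Δv₁ + Δv₂ = 0.7945 km/s.

Δv = 0.794 km/s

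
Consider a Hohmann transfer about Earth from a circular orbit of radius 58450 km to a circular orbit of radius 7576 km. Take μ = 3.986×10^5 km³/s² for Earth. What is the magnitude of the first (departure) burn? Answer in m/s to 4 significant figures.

Δv₁ = 1360 m/s

Semi-major axis of the transfer orbit: a_t = (58450 + 7576)/2 = 33013 km.
Circular speed at r = 58450 km: v_c = √(μ/r) = 2.611 km/s.
Transfer-orbit speed at the same r (vis-viva, a = a_t): v_t = √[μ(2/r − 1/a_t)] = 1.251 km/s.
Δv₁ = |v_t − v_c| = |1.251 − 2.611| = 1.360 km/s.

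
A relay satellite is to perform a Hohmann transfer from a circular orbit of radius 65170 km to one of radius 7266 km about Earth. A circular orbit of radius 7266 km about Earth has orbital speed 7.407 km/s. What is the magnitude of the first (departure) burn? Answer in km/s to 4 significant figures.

From the circular-orbit relation v² = μ/r at r = 7266 km: μ = v²r = (7.407)² × 7266 = 3.98639×10^5 km³/s².
Transfer-ellipse semi-major axis a_t = (r₁ + r₂)/2 = (65170 + 7266)/2 = 36218 km.
On the circular orbit at r = 65170 km, v_c = √(μ/r) = 2.473 km/s.
Transfer-orbit speed at the same r (vis-viva, a = a_t): v_t = √[μ(2/r − 1/a_t)] = 1.108 km/s.
Δv₁ = |v_t − v_c| = |1.108 − 2.473| = 1.365 km/s.

Δv₁ = 1.365 km/s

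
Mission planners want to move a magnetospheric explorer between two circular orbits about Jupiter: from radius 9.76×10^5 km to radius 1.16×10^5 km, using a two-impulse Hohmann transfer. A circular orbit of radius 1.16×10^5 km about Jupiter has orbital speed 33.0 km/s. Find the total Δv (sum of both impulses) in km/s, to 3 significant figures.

Δv = 17.3 km/s

From the circular-orbit relation v² = μ/r at r = 1.16×10^5 km: μ = v²r = (33.0)² × 1.16×10^5 = 1.26324×10^8 km³/s².
Transfer-ellipse semi-major axis a_t = (r₁ + r₂)/2 = (9.760×10^5 + 1.160×10^5)/2 = 5.460×10^5 km.
Circular speed at r₁: v₁ = √(μ/r₁) = √(1.26324×10^8/9.760×10^5) = 11.377 km/s.
Transfer-orbit speed at r₁ (v² = μ(2/r − 1/a)): v_a = √[μ(2/r₁ − 1/a_t)] = 5.2439 km/s.
First burn Δv₁ = |v_a − v₁| = 6.133 km/s.
Circular speed at r₂: v₂ = √(μ/r₂) = 33.00 km/s.
Transfer-orbit speed at r₂: v_p = √[μ(2/r₂ − 1/a_t)] = 44.12 km/s.
Second burn Δv₂ = |v₂ − v_p| = 11.12 km/s.
Total Δv = Δv₁ + Δv₂ = 17.25 km/s.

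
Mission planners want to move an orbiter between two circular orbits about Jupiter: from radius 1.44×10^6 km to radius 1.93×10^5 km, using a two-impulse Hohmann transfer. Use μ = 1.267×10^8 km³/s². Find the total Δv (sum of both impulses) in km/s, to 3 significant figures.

Δv = 13.2 km/s

Semi-major axis of the transfer orbit: a_t = (1.440×10^6 + 1.930×10^5)/2 = 8.165×10^5 km.
Circular speed at r₁: v₁ = √(μ/r₁) = √(1.267×10^8/1.440×10^6) = 9.380 km/s.
Transfer-orbit speed at r₁ (vis-viva): v_a = √[μ(2/r₁ − 1/a_t)] = 4.560 km/s.
First burn Δv₁ = |v_a − v₁| = 4.820 km/s.
At r₂, v₂ = √(μ/r₂) = 25.622 km/s.
Transfer-orbit speed at r₂: v_p = √[μ(2/r₂ − 1/a_t)] = 34.026 km/s.
Second burn Δv₂ = |v₂ − v_p| = 8.404 km/s.
Δv = Δv₁ + Δv₂ = 4.820 + 8.404 = 13.22 km/s.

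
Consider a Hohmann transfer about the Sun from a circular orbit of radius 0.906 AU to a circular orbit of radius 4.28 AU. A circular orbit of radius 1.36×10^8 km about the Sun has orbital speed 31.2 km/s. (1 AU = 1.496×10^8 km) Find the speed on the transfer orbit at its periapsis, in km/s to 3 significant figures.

From the circular-orbit relation v² = μ/r at r = 1.36×10^8 km: μ = v²r = (31.2)² × 1.36×10^8 = 1.32388×10^11 km³/s².
In km: r₁ = 0.906 × 1.496×10^8 = 1.355376×10^8 km; r₂ = 4.28 × 1.496×10^8 = 6.40288×10^8 km.
The Hohmann ellipse has a_t = (r₁ + r₂)/2 = 3.879128×10^8 km.
At periapsis, r = 1.355376×10^8 km.
Vis-viva: v = √[μ(2/r − 1/a_t)] = √[1.32388×10^11 × (2/1.355376×10^8 − 1/3.879128×10^8)] = 40.15 km/s.

v = 40.2 km/s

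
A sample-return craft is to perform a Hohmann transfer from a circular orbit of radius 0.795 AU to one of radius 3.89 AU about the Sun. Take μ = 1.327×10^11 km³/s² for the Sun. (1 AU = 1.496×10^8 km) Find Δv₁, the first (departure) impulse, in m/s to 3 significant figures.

Δv₁ = 9640 m/s

In km: r₁ = 0.795 × 1.496×10^8 = 1.18932×10^8 km; r₂ = 3.89 × 1.496×10^8 = 5.81944×10^8 km.
Transfer-ellipse semi-major axis a_t = (r₁ + r₂)/2 = (1.18932×10^8 + 5.81944×10^8)/2 = 3.50438×10^8 km.
Circular speed at r = 1.18932×10^8 km: v_c = √(μ/r) = 33.403 km/s.
Transfer-orbit speed at the same r (vis-viva, a = a_t): v_t = √[μ(2/r − 1/a_t)] = 43.045 km/s.
Δv₁ = |v_t − v_c| = |43.045 − 33.403| = 9.642 km/s.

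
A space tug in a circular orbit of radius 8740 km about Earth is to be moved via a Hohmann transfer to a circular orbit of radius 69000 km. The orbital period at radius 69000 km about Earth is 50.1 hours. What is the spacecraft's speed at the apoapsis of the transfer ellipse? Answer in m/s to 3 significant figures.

v = 1140 m/s

From Kepler's third law T² = 4π²r³/μ at r = 69000 km, T = 50.1 hours = 50.1 × 3600 s = 1.8036×10^5 s: μ = 4π²r³/T² = 3.98682×10^5 km³/s².
Semi-major axis of the transfer orbit: a_t = (8740 + 69000)/2 = 38870 km.
At apoapsis, r = 69000 km.
Applying v² = μ(2/r − 1/a_t): v = 1.140 km/s.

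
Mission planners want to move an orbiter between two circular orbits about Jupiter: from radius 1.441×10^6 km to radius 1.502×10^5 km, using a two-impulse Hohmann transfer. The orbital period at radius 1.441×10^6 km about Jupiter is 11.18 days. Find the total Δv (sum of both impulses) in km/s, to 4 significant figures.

From Kepler's third law T² = 4π²r³/μ at r = 1.441×10^6 km, T = 11.18 days = 11.18 × 86400 s = 9.65952×10^5 s: μ = 4π²r³/T² = 1.26602×10^8 km³/s².
The Hohmann ellipse has a_t = (r₁ + r₂)/2 = 7.956×10^5 km.
At r₁ the circular-orbit speed is v₁ = √(μ/r₁) = 9.3732 km/s.
On the transfer ellipse at r₁, v² = μ(2/r − 1/a) gives v_a = √[μ(2/r₁ − 1/a_t)] = 4.0726 km/s.
First burn Δv₁ = |v_a − v₁| = 5.301 km/s.
Circular speed at r₂: v₂ = √(μ/r₂) = 29.03 km/s.
Transfer-orbit speed at r₂: v_p = √[μ(2/r₂ − 1/a_t)] = 39.07 km/s.
Second burn Δv₂ = |v₂ − v_p| = 10.04 km/s.
Total Δv = Δv₁ + Δv₂ = 15.34 km/s.

Δv = 15.34 km/s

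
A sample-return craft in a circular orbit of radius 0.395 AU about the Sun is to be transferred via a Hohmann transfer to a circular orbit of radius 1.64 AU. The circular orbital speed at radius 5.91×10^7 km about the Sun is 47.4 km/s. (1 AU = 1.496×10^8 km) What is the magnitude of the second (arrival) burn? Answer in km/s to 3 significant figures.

From the circular-orbit relation v² = μ/r at r = 5.91×10^7 km: μ = v²r = (47.4)² × 5.91×10^7 = 1.32784×10^11 km³/s².
In km: r₁ = 0.395 × 1.496×10^8 = 5.9092×10^7 km; r₂ = 1.64 × 1.496×10^8 = 2.45344×10^8 km.
The Hohmann ellipse has a_t = (r₁ + r₂)/2 = 1.52218×10^8 km.
Circular speed at r = 2.45344×10^8 km: v_c = √(μ/r) = 23.264 km/s.
Vis-viva on the transfer ellipse at r = 2.45344×10^8 km gives v_t = √[μ(2/r − 1/a_t)] = 14.495 km/s.
Δv₂ = |v_t − v_c| = |14.495 − 23.264| = 8.769 km/s.

Δv₂ = 8.77 km/s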